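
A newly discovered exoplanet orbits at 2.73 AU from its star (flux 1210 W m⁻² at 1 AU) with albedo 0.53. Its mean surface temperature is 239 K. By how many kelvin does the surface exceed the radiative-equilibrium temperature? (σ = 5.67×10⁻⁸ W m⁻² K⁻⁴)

S = 1210/2.73² = 162.4 W m⁻².
T_eq = [S(1−A)/(4σ)]^(1/4) = [162.4×0.47/(4×5.67×10⁻⁸)]^(1/4) = 135.4 K.
ΔT = T_surf − T_eq = 239 − 135.4.

ΔT ≈ 103.6 K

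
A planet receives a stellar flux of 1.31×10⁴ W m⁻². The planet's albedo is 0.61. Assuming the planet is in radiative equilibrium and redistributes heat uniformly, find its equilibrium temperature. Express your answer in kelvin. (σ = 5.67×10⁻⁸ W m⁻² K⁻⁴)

T_eq ≈ 387 K

Energy balance: absorbed = emitted ⇒ πR²·S(1−A) = 4πR²·σT_eq⁴, so T_eq⁴ = S(1−A)/(4σ).
T_eq = [1.31×10⁴ × 0.39 / (4 × 5.67×10⁻⁸)]^(1/4) = (2.25×10¹⁰)^(1/4) = 387 K.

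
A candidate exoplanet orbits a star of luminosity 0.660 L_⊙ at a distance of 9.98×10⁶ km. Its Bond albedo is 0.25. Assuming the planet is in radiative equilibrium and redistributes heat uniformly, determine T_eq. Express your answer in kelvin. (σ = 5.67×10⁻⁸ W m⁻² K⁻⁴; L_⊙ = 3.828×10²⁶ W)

T_eq ≈ 904 K

d = 9.98×10⁶ km = 9.98×10⁹ m.
L = 0.660 × 3.828×10²⁶ = 2.53×10²⁶ W.
Flux: S = L/(4πd²) = 2.53×10²⁶/(4π×(9.98×10⁹)²) = 2.02×10⁵ W m⁻².
Energy balance: absorbed = emitted ⇒ πR²·S(1−A) = 4πR²·σT_eq⁴, so T_eq⁴ = S(1−A)/(4σ).
T_eq = [2.02×10⁵ × 0.75 / (4 × 5.67×10⁻⁸)]^(1/4) = (6.68×10¹¹)^(1/4) = 904 K.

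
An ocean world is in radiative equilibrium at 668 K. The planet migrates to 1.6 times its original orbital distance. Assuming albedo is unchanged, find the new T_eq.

T_eq ∝ L^(1/4) · d^(−1/2).
T′ = 668 / 1.6^(1/2) = 528 K.

T_eq ≈ 528 K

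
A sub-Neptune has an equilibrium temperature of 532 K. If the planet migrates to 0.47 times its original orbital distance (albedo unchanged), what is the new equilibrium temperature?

T_eq ∝ L^(1/4) · d^(−1/2).
T′ = 532 / 0.47^(1/2) = 776 K.

T_eq ≈ 776 K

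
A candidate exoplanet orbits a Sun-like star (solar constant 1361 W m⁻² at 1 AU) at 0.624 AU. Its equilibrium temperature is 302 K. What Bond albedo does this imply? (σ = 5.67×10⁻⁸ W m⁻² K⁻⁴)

A ≈ 0.46

Flux at 0.624 AU: S = 1361/0.624² = 3500 W m⁻².
From T_eq⁴ = S(1−A)/(4σ): 1−A = 4σT_eq⁴/S.
1−A = 4 × 5.67×10⁻⁸ × (302)⁴ / 3500 = 0.540.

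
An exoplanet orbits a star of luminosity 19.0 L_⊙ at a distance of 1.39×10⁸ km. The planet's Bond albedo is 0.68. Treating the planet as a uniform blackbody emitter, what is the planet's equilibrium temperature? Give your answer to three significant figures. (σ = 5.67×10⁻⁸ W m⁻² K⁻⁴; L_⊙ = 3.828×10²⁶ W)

d = 1.39×10⁸ km = 1.39×10¹¹ m.
L = 19.0 × 3.828×10²⁶ = 7.27×10²⁷ W.
Flux: S = L/(4πd²) = 7.27×10²⁷/(4π×(1.39×10¹¹)²) = 3.00×10⁴ W m⁻².
Energy balance: absorbed = emitted ⇒ πR²·S(1−A) = 4πR²·σT_eq⁴, so T_eq⁴ = S(1−A)/(4σ).
T_eq = [3.00×10⁴ × 0.32 / (4 × 5.67×10⁻⁸)]^(1/4) = (4.23×10¹⁰)^(1/4) = 453 K.

T_eq ≈ 453 K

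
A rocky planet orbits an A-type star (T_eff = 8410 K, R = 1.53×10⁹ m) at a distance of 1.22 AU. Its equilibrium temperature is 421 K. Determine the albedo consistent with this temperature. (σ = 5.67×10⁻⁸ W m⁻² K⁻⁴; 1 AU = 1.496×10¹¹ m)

A ≈ 0.64

d = 1.22 AU = 1.83×10¹¹ m.
L = 4πR_⋆²σT_⋆⁴ = 4π(1.53×10⁹)² × 5.67×10⁻⁸ × (8410)⁴ = 8.34×10²⁷ W.
S = L/(4πd²) = 1.99×10⁴ W m⁻².
From T_eq⁴ = S(1−A)/(4σ): 1−A = 4σT_eq⁴/S.
1−A = 4 × 5.67×10⁻⁸ × (421)⁴ / 1.99×10⁴ = 0.357.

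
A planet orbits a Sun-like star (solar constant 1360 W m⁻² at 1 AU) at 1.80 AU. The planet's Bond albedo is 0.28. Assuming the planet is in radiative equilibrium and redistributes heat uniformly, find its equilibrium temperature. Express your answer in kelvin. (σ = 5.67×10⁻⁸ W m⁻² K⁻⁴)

T_eq ≈ 191 K

Flux at 1.80 AU: S = 1360/1.80² = 420 W m⁻².
Energy balance: absorbed = emitted ⇒ πR²·S(1−A) = 4πR²·σT_eq⁴, so T_eq⁴ = S(1−A)/(4σ).
T_eq = [420 × 0.72 / (4 × 5.67×10⁻⁸)]^(1/4) = (1.33×10⁹)^(1/4) = 191 K.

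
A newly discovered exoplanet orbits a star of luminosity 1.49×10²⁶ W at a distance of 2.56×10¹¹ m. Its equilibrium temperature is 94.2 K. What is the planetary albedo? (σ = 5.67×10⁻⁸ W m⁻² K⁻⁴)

A ≈ 0.90

Flux: S = L/(4πd²) = 1.49×10²⁶/(4π×(2.56×10¹¹)²) = 181 W m⁻².
From T_eq⁴ = S(1−A)/(4σ): 1−A = 4σT_eq⁴/S.
1−A = 4 × 5.67×10⁻⁸ × (94.2)⁴ / 181 = 0.099.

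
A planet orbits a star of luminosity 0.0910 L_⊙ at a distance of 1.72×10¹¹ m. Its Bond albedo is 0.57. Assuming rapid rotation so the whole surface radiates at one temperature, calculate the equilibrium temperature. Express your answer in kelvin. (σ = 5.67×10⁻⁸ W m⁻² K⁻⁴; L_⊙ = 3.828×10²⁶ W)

L = 0.0910 × 3.828×10²⁶ = 3.48×10²⁵ W.
Flux: S = L/(4πd²) = 3.48×10²⁵/(4π×(1.72×10¹¹)²) = 93.7 W m⁻².
Energy balance: absorbed = emitted ⇒ πR²·S(1−A) = 4πR²·σT_eq⁴, so T_eq⁴ = S(1−A)/(4σ).
T_eq = [93.7 × 0.43 / (4 × 5.67×10⁻⁸)]^(1/4) = (1.78×10⁸)^(1/4) = 115 K.

T_eq ≈ 115 K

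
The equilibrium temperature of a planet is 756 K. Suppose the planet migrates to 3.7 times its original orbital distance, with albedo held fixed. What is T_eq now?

T_eq ≈ 393 K

T_eq ∝ L^(1/4) · d^(−1/2).
T′ = 756 / 3.7^(1/2) = 393 K.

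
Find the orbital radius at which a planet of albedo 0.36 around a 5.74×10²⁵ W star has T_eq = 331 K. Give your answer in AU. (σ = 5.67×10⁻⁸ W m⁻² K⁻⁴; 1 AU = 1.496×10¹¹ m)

From T_eq⁴ = L(1−A)/(16πσd²): d = √[L(1−A)/(16πσT_eq⁴)].
d = √[5.74×10²⁵ × 0.64 / (16π × 5.67×10⁻⁸ × (331)⁴)] = 3.28×10¹⁰ m = 0.219 AU.

d ≈ 0.219 AU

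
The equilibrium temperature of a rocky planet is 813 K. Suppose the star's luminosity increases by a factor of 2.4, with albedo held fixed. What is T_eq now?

T_eq ≈ 1010 K

T_eq ∝ L^(1/4) · d^(−1/2).
T′ = 813 × 2.4^(1/4) = 1010 K.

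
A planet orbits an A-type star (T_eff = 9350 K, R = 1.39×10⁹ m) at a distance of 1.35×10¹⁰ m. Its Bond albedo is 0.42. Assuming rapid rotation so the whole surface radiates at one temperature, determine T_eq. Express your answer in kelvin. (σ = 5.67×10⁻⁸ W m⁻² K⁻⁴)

T_eq ≈ 1850 K

L = 4πR_⋆²σT_⋆⁴ = 4π(1.39×10⁹)² × 5.67×10⁻⁸ × (9350)⁴ = 1.05×10²⁸ W.
S = L/(4πd²) = 4.59×10⁶ W m⁻².
Energy balance: absorbed = emitted ⇒ πR²·S(1−A) = 4πR²·σT_eq⁴, so T_eq⁴ = S(1−A)/(4σ).
T_eq = [4.59×10⁶ × 0.58 / (4 × 5.67×10⁻⁸)]^(1/4) = (1.17×10¹³)^(1/4) = 1850 K.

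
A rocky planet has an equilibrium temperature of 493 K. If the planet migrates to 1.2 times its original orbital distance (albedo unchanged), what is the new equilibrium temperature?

T_eq ∝ L^(1/4) · d^(−1/2).
T′ = 493 / 1.2^(1/2) = 450 K.

T_eq ≈ 450 K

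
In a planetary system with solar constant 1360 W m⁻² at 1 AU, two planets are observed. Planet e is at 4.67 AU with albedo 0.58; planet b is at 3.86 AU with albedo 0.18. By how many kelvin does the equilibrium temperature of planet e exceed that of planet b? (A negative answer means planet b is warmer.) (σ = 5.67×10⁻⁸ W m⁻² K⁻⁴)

T_eq = [S₀(1−A)/(4σd²)]^(1/4), so T ∝ (1−A)^(1/4) / √d.
T₁ = [1360×0.42/(4×5.67×10⁻⁸×4.67²)]^(1/4) = 103.66 K.
T₂ = [1360×0.82/(4×5.67×10⁻⁸×3.86²)]^(1/4) = 134.78 K.

ΔT ≈ -31.1 K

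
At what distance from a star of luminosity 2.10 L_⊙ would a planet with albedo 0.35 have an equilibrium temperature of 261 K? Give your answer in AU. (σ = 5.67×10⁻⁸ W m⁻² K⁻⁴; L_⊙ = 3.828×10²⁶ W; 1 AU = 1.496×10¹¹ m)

d ≈ 1.33 AU

L = 2.10 × 3.828×10²⁶ = 8.04×10²⁶ W.
From T_eq⁴ = L(1−A)/(16πσd²): d = √[L(1−A)/(16πσT_eq⁴)].
d = √[8.04×10²⁶ × 0.65 / (16π × 5.67×10⁻⁸ × (261)⁴)] = 1.99×10¹¹ m = 1.33 AU.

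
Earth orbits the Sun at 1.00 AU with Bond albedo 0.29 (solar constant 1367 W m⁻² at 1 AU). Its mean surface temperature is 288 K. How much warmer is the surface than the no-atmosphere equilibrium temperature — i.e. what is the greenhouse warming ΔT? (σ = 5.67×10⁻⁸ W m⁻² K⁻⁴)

ΔT ≈ 32.2 K

S = 1367/1.00² = 1367 W m⁻².
T_eq = [S(1−A)/(4σ)]^(1/4) = [1367×0.71/(4×5.67×10⁻⁸)]^(1/4) = 255.8 K.
ΔT = T_surf − T_eq = 288 − 255.8.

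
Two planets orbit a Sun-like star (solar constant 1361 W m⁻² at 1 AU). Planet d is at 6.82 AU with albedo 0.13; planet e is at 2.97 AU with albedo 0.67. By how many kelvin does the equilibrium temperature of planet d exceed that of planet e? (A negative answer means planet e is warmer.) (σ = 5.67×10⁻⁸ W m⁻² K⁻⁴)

ΔT ≈ -19.5 K

T_eq = [S₀(1−A)/(4σd²)]^(1/4), so T ∝ (1−A)^(1/4) / √d.
T₁ = [1361×0.87/(4×5.67×10⁻⁸×6.82²)]^(1/4) = 102.93 K.
T₂ = [1361×0.33/(4×5.67×10⁻⁸×2.97²)]^(1/4) = 122.41 K.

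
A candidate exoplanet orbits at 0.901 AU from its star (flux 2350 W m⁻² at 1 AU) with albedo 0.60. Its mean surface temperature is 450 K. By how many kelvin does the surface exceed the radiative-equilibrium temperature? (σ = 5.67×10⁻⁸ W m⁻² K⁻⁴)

ΔT ≈ 182.7 K

S = 2350/0.901² = 2895 W m⁻².
T_eq = [S(1−A)/(4σ)]^(1/4) = [2895×0.40/(4×5.67×10⁻⁸)]^(1/4) = 267.3 K.
ΔT = T_surf − T_eq = 450 − 267.3.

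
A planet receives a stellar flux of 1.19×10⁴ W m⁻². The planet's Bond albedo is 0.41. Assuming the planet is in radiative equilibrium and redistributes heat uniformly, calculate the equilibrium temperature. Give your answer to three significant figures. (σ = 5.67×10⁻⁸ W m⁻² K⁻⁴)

Energy balance: absorbed = emitted ⇒ πR²·S(1−A) = 4πR²·σT_eq⁴, so T_eq⁴ = S(1−A)/(4σ).
T_eq = [1.19×10⁴ × 0.59 / (4 × 5.67×10⁻⁸)]^(1/4) = (3.10×10¹⁰)^(1/4) = 419 K.

T_eq ≈ 419 K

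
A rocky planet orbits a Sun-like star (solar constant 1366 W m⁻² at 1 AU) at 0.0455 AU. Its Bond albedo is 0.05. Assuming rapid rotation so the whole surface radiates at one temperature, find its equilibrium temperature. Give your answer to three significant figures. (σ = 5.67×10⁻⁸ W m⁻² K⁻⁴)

Flux at 0.0455 AU: S = 1366/0.0455² = 6.60×10⁵ W m⁻².
Energy balance: absorbed = emitted ⇒ πR²·S(1−A) = 4πR²·σT_eq⁴, so T_eq⁴ = S(1−A)/(4σ).
T_eq = [6.60×10⁵ × 0.95 / (4 × 5.67×10⁻⁸)]^(1/4) = (2.76×10¹²)^(1/4) = 1290 K.

T_eq ≈ 1290 K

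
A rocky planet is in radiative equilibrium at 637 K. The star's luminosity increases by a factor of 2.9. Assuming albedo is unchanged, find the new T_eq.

T_eq ∝ L^(1/4) · d^(−1/2).
T′ = 637 × 2.9^(1/4) = 831 K.

T_eq ≈ 831 K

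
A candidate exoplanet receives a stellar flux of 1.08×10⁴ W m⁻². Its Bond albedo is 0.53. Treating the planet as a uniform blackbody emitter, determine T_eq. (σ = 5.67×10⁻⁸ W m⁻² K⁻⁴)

Energy balance: absorbed = emitted ⇒ πR²·S(1−A) = 4πR²·σT_eq⁴, so T_eq⁴ = S(1−A)/(4σ).
T_eq = [1.08×10⁴ × 0.47 / (4 × 5.67×10⁻⁸)]^(1/4) = (2.24×10¹⁰)^(1/4) = 387 K.

T_eq ≈ 387 K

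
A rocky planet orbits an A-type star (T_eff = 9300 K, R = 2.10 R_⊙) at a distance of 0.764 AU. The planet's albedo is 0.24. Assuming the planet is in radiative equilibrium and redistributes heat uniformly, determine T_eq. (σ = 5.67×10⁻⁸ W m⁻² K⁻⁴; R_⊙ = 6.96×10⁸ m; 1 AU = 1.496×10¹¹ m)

R_⋆ = 2.10 × 6.96×10⁸ = 1.46×10⁹ m.
d = 0.764 AU = 1.14×10¹¹ m.
L = 4πR_⋆²σT_⋆⁴ = 4π(1.46×10⁹)² × 5.67×10⁻⁸ × (9300)⁴ = 1.14×10²⁸ W.
S = L/(4πd²) = 6.94×10⁴ W m⁻².
Energy balance: absorbed = emitted ⇒ πR²·S(1−A) = 4πR²·σT_eq⁴, so T_eq⁴ = S(1−A)/(4σ).
T_eq = [6.94×10⁴ × 0.76 / (4 × 5.67×10⁻⁸)]^(1/4) = (2.32×10¹¹)^(1/4) = 694 K.

T_eq ≈ 694 K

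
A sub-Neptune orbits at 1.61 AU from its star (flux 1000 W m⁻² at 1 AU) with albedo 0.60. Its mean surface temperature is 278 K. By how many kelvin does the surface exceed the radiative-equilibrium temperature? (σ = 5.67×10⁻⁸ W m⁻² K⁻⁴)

ΔT ≈ 116.5 K

S = 1000/1.61² = 385.8 W m⁻².
T_eq = [S(1−A)/(4σ)]^(1/4) = [385.8×0.40/(4×5.67×10⁻⁸)]^(1/4) = 161.5 K.
ΔT = T_surf − T_eq = 278 − 161.5.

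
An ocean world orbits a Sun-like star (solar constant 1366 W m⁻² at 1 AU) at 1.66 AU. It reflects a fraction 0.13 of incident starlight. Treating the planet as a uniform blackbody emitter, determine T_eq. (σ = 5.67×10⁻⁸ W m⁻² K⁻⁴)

Flux at 1.66 AU: S = 1366/1.66² = 496 W m⁻².
Energy balance: absorbed = emitted ⇒ πR²·S(1−A) = 4πR²·σT_eq⁴, so T_eq⁴ = S(1−A)/(4σ).
T_eq = [496 × 0.87 / (4 × 5.67×10⁻⁸)]^(1/4) = (1.90×10⁹)^(1/4) = 209 K.

T_eq ≈ 209 K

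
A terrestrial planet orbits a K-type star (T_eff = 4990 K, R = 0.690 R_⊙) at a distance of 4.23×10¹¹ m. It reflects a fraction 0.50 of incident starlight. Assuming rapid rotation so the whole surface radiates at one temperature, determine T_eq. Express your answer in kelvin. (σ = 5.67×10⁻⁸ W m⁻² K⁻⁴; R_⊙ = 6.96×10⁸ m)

R_⋆ = 0.690 × 6.96×10⁸ = 4.80×10⁸ m.
L = 4πR_⋆²σT_⋆⁴ = 4π(4.80×10⁸)² × 5.67×10⁻⁸ × (4990)⁴ = 1.02×10²⁶ W.
S = L/(4πd²) = 45.3 W m⁻².
Energy balance: absorbed = emitted ⇒ πR²·S(1−A) = 4πR²·σT_eq⁴, so T_eq⁴ = S(1−A)/(4σ).
T_eq = [45.3 × 0.50 / (4 × 5.67×10⁻⁸)]^(1/4) = (9.99×10⁷)^(1/4) = 100 K.

T_eq ≈ 100 K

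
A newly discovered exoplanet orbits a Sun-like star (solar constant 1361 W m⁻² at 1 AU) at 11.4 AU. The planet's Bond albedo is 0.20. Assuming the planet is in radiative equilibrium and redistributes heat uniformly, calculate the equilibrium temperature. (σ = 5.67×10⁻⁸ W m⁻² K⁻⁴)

Flux at 11.4 AU: S = 1361/11.4² = 10.5 W m⁻².
Energy balance: absorbed = emitted ⇒ πR²·S(1−A) = 4πR²·σT_eq⁴, so T_eq⁴ = S(1−A)/(4σ).
T_eq = [10.5 × 0.80 / (4 × 5.67×10⁻⁸)]^(1/4) = (3.69×10⁷)^(1/4) = 78.0 K.

T_eq ≈ 78.0 K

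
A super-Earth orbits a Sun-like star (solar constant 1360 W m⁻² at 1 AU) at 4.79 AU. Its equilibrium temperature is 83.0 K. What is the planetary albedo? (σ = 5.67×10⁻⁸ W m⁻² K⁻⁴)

A ≈ 0.82

Flux at 4.79 AU: S = 1360/4.79² = 59.3 W m⁻².
From T_eq⁴ = S(1−A)/(4σ): 1−A = 4σT_eq⁴/S.
1−A = 4 × 5.67×10⁻⁸ × (83.0)⁴ / 59.3 = 0.182.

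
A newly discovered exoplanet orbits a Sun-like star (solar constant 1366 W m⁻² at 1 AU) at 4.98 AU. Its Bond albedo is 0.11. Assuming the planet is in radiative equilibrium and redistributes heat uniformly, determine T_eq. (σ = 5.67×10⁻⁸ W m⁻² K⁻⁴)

Flux at 4.98 AU: S = 1366/4.98² = 55.1 W m⁻².
Energy balance: absorbed = emitted ⇒ πR²·S(1−A) = 4πR²·σT_eq⁴, so T_eq⁴ = S(1−A)/(4σ).
T_eq = [55.1 × 0.89 / (4 × 5.67×10⁻⁸)]^(1/4) = (2.16×10⁸)^(1/4) = 121 K.

T_eq ≈ 121 K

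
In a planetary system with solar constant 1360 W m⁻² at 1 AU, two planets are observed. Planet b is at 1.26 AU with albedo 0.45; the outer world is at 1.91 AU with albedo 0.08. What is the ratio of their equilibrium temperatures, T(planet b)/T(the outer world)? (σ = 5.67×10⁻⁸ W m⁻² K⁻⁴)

T_eq = [S₀(1−A)/(4σd²)]^(1/4), so T ∝ (1−A)^(1/4) / √d.
T₁ = [1360×0.55/(4×5.67×10⁻⁸×1.26²)]^(1/4) = 213.49 K.
T₂ = [1360×0.92/(4×5.67×10⁻⁸×1.91²)]^(1/4) = 197.20 K.

T₁/T₂ ≈ 1.083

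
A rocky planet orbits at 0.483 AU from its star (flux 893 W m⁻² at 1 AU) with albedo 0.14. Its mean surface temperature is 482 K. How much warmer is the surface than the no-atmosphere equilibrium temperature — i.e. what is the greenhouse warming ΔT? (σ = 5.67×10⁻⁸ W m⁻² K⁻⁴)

S = 893/0.483² = 3828 W m⁻².
T_eq = [S(1−A)/(4σ)]^(1/4) = [3828×0.86/(4×5.67×10⁻⁸)]^(1/4) = 347.1 K.
ΔT = T_surf − T_eq = 482 − 347.1.

ΔT ≈ 134.9 K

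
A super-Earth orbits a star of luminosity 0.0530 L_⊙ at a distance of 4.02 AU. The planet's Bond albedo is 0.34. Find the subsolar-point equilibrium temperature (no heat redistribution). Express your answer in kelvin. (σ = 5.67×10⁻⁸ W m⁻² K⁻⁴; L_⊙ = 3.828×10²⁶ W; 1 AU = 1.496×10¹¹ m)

T_ss ≈ 84.9 K

d = 4.02 AU = 6.01×10¹¹ m.
L = 0.0530 × 3.828×10²⁶ = 2.03×10²⁵ W.
Flux: S = L/(4πd²) = 2.03×10²⁵/(4π×(6.01×10¹¹)²) = 4.46 W m⁻².
At the subsolar point the surface absorbs S(1−A) and emits σT⁴ per unit area — no factor of 4, since only the local patch is in balance.
T = [4.46 × 0.66 / 5.67×10⁻⁸]^(1/4) = (5.20×10⁷)^(1/4) = 84.9 K.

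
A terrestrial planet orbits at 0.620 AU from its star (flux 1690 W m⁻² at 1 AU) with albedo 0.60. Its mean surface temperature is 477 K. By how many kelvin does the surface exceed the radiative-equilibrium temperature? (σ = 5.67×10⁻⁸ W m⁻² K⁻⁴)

S = 1690/0.620² = 4396 W m⁻².
T_eq = [S(1−A)/(4σ)]^(1/4) = [4396×0.40/(4×5.67×10⁻⁸)]^(1/4) = 296.7 K.
ΔT = T_surf − T_eq = 477 − 296.7.

ΔT ≈ 180.3 K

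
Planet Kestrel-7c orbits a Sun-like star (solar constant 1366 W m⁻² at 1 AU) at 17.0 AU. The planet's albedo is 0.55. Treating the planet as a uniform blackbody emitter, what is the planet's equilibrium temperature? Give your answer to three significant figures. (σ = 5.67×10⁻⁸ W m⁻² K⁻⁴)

T_eq ≈ 55.3 K

Flux at 17.0 AU: S = 1366/17.0² = 4.73 W m⁻².
Energy balance: absorbed = emitted ⇒ πR²·S(1−A) = 4πR²·σT_eq⁴, so T_eq⁴ = S(1−A)/(4σ).
T_eq = [4.73 × 0.45 / (4 × 5.67×10⁻⁸)]^(1/4) = (9.38×10⁶)^(1/4) = 55.3 K.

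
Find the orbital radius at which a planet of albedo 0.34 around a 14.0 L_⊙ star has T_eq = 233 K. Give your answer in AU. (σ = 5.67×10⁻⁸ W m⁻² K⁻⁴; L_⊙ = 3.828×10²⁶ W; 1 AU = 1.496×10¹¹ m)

d ≈ 4.34 AU

L = 14.0 × 3.828×10²⁶ = 5.36×10²⁷ W.
From T_eq⁴ = L(1−A)/(16πσd²): d = √[L(1−A)/(16πσT_eq⁴)].
d = √[5.36×10²⁷ × 0.66 / (16π × 5.67×10⁻⁸ × (233)⁴)] = 6.49×10¹¹ m = 4.34 AU.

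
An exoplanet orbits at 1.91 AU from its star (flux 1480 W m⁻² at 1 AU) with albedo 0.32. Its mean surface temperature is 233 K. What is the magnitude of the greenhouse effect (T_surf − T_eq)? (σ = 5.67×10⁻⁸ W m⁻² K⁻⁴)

ΔT ≈ 46.2 K

S = 1480/1.91² = 405.7 W m⁻².
T_eq = [S(1−A)/(4σ)]^(1/4) = [405.7×0.68/(4×5.67×10⁻⁸)]^(1/4) = 186.8 K.
ΔT = T_surf − T_eq = 233 − 186.8.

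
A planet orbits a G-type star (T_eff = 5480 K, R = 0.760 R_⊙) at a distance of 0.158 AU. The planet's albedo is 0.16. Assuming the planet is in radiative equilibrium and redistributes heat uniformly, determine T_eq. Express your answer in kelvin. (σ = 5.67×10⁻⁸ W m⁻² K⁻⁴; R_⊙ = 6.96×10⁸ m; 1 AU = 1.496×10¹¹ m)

R_⋆ = 0.760 × 6.96×10⁸ = 5.29×10⁸ m.
d = 0.158 AU = 2.36×10¹⁰ m.
L = 4πR_⋆²σT_⋆⁴ = 4π(5.29×10⁸)² × 5.67×10⁻⁸ × (5480)⁴ = 1.80×10²⁶ W.
S = L/(4πd²) = 2.56×10⁴ W m⁻².
Energy balance: absorbed = emitted ⇒ πR²·S(1−A) = 4πR²·σT_eq⁴, so T_eq⁴ = S(1−A)/(4σ).
T_eq = [2.56×10⁴ × 0.84 / (4 × 5.67×10⁻⁸)]^(1/4) = (9.48×10¹⁰)^(1/4) = 555 K.

T_eq ≈ 555 K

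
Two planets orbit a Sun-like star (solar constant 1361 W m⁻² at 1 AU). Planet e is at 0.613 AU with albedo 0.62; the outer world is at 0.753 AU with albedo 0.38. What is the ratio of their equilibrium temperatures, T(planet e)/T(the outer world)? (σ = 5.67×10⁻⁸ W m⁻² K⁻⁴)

T₁/T₂ ≈ 0.981

T_eq = [S₀(1−A)/(4σd²)]^(1/4), so T ∝ (1−A)^(1/4) / √d.
T₁ = [1361×0.38/(4×5.67×10⁻⁸×0.613²)]^(1/4) = 279.11 K.
T₂ = [1361×0.62/(4×5.67×10⁻⁸×0.753²)]^(1/4) = 284.61 K.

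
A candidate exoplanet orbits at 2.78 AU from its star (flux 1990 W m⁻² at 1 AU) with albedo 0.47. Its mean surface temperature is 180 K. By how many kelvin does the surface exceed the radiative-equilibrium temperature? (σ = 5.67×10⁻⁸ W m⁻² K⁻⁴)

ΔT ≈ 23.4 K

S = 1990/2.78² = 257.5 W m⁻².
T_eq = [S(1−A)/(4σ)]^(1/4) = [257.5×0.53/(4×5.67×10⁻⁸)]^(1/4) = 156.6 K.
ΔT = T_surf − T_eq = 180 − 156.6.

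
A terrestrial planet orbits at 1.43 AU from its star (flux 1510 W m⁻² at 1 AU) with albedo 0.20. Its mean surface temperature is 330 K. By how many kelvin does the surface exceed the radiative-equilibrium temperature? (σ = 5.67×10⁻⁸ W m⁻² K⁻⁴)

ΔT ≈ 104.1 K

S = 1510/1.43² = 738.4 W m⁻².
T_eq = [S(1−A)/(4σ)]^(1/4) = [738.4×0.80/(4×5.67×10⁻⁸)]^(1/4) = 225.9 K.
ΔT = T_surf − T_eq = 330 − 225.9.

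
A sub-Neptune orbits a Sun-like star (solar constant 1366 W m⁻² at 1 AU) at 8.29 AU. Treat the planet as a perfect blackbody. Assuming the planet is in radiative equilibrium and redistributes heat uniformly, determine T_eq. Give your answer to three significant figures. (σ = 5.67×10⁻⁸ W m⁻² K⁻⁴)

T_eq ≈ 96.8 K

Flux at 8.29 AU: S = 1366/8.29² = 19.9 W m⁻².
Energy balance: absorbed = emitted ⇒ πR²·S(1−A) = 4πR²·σT_eq⁴, so T_eq⁴ = S(1−A)/(4σ).
T_eq = [19.9 × 1.00 / (4 × 5.67×10⁻⁸)]^(1/4) = (8.76×10⁷)^(1/4) = 96.8 K.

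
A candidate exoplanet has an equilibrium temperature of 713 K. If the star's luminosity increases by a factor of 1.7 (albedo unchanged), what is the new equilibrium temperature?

T_eq ∝ L^(1/4) · d^(−1/2).
T′ = 713 × 1.7^(1/4) = 814 K.

T_eq ≈ 814 K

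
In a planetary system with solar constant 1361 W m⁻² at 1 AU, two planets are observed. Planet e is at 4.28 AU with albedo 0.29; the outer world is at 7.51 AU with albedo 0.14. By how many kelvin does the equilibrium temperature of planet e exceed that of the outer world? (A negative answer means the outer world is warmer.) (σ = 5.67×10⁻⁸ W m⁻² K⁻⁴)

ΔT ≈ 25.7 K

T_eq = [S₀(1−A)/(4σd²)]^(1/4), so T ∝ (1−A)^(1/4) / √d.
T₁ = [1361×0.71/(4×5.67×10⁻⁸×4.28²)]^(1/4) = 123.49 K.
T₂ = [1361×0.86/(4×5.67×10⁻⁸×7.51²)]^(1/4) = 97.80 K.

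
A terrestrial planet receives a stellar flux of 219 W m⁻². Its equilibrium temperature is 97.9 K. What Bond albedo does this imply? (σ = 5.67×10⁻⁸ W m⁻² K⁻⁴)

From T_eq⁴ = S(1−A)/(4σ): 1−A = 4σT_eq⁴/S.
1−A = 4 × 5.67×10⁻⁸ × (97.9)⁴ / 219 = 0.095.

A ≈ 0.90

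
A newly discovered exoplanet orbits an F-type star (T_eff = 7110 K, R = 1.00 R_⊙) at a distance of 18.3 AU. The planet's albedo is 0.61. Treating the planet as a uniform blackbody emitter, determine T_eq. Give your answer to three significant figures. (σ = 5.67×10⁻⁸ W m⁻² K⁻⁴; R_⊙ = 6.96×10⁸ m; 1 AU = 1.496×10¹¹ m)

R_⋆ = 1.00 × 6.96×10⁸ = 6.96×10⁸ m.
d = 18.3 AU = 2.74×10¹² m.
L = 4πR_⋆²σT_⋆⁴ = 4π(6.96×10⁸)² × 5.67×10⁻⁸ × (7110)⁴ = 8.82×10²⁶ W.
S = L/(4πd²) = 9.37 W m⁻².
Energy balance: absorbed = emitted ⇒ πR²·S(1−A) = 4πR²·σT_eq⁴, so T_eq⁴ = S(1−A)/(4σ).
T_eq = [9.37 × 0.39 / (4 × 5.67×10⁻⁸)]^(1/4) = (1.61×10⁷)^(1/4) = 63.3 K.

T_eq ≈ 63.3 K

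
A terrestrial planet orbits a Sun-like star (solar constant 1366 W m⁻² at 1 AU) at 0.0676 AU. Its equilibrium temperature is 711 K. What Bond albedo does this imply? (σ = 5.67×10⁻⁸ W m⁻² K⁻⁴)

A ≈ 0.81

Flux at 0.0676 AU: S = 1366/0.0676² = 2.99×10⁵ W m⁻².
From T_eq⁴ = S(1−A)/(4σ): 1−A = 4σT_eq⁴/S.
1−A = 4 × 5.67×10⁻⁸ × (711)⁴ / 2.99×10⁵ = 0.194.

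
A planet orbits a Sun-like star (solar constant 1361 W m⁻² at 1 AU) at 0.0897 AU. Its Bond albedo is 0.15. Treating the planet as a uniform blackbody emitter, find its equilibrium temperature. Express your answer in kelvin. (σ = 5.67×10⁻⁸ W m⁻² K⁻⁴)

T_eq ≈ 892 K

Flux at 0.0897 AU: S = 1361/0.0897² = 1.69×10⁵ W m⁻².
Energy balance: absorbed = emitted ⇒ πR²·S(1−A) = 4πR²·σT_eq⁴, so T_eq⁴ = S(1−A)/(4σ).
T_eq = [1.69×10⁵ × 0.85 / (4 × 5.67×10⁻⁸)]^(1/4) = (6.34×10¹¹)^(1/4) = 892 K.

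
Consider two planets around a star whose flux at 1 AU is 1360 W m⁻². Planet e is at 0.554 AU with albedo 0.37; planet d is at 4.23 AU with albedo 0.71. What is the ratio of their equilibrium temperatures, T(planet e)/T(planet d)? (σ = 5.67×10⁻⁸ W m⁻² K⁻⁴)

T₁/T₂ ≈ 3.355

T_eq = [S₀(1−A)/(4σd²)]^(1/4), so T ∝ (1−A)^(1/4) / √d.
T₁ = [1360×0.63/(4×5.67×10⁻⁸×0.554²)]^(1/4) = 333.08 K.
T₂ = [1360×0.29/(4×5.67×10⁻⁸×4.23²)]^(1/4) = 99.29 K.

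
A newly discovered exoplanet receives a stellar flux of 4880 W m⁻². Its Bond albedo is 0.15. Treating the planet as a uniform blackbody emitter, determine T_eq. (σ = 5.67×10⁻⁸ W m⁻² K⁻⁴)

Energy balance: absorbed = emitted ⇒ πR²·S(1−A) = 4πR²·σT_eq⁴, so T_eq⁴ = S(1−A)/(4σ).
T_eq = [4880 × 0.85 / (4 × 5.67×10⁻⁸)]^(1/4) = (1.83×10¹⁰)^(1/4) = 368 K.

T_eq ≈ 368 K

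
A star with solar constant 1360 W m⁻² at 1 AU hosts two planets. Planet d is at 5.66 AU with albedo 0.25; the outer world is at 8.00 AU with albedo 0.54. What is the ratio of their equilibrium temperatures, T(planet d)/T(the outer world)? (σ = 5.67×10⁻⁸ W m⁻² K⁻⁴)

T₁/T₂ ≈ 1.343

T_eq = [S₀(1−A)/(4σd²)]^(1/4), so T ∝ (1−A)^(1/4) / √d.
T₁ = [1360×0.75/(4×5.67×10⁻⁸×5.66²)]^(1/4) = 108.85 K.
T₂ = [1360×0.46/(4×5.67×10⁻⁸×8.00²)]^(1/4) = 81.02 K.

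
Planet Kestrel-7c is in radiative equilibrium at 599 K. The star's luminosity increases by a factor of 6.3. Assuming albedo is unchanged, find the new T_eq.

T_eq ≈ 949 K

T_eq ∝ L^(1/4) · d^(−1/2).
T′ = 599 × 6.3^(1/4) = 949 K.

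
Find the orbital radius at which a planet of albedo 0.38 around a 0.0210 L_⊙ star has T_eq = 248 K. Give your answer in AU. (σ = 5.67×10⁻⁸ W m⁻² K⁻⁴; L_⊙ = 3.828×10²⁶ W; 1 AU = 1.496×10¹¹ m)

d ≈ 0.144 AU

L = 0.0210 × 3.828×10²⁶ = 8.04×10²⁴ W.
From T_eq⁴ = L(1−A)/(16πσd²): d = √[L(1−A)/(16πσT_eq⁴)].
d = √[8.04×10²⁴ × 0.62 / (16π × 5.67×10⁻⁸ × (248)⁴)] = 2.15×10¹⁰ m = 0.144 AU.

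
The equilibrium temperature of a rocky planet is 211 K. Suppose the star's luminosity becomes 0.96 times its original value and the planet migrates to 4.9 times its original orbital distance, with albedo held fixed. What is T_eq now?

T_eq ≈ 94.4 K

T_eq ∝ L^(1/4) · d^(−1/2).
T′ = 211 × 0.96^(1/4) / 4.9^(1/2) = 94.4 K.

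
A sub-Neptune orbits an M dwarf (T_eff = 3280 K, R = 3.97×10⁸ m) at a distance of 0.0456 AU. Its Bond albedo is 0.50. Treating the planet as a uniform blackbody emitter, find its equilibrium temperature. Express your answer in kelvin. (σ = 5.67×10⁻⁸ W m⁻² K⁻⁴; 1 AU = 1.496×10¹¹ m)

d = 0.0456 AU = 6.82×10⁹ m.
L = 4πR_⋆²σT_⋆⁴ = 4π(3.97×10⁸)² × 5.67×10⁻⁸ × (3280)⁴ = 1.30×10²⁵ W.
S = L/(4πd²) = 2.22×10⁴ W m⁻².
Energy balance: absorbed = emitted ⇒ πR²·S(1−A) = 4πR²·σT_eq⁴, so T_eq⁴ = S(1−A)/(4σ).
T_eq = [2.22×10⁴ × 0.50 / (4 × 5.67×10⁻⁸)]^(1/4) = (4.90×10¹⁰)^(1/4) = 470 K.

T_eq ≈ 470 K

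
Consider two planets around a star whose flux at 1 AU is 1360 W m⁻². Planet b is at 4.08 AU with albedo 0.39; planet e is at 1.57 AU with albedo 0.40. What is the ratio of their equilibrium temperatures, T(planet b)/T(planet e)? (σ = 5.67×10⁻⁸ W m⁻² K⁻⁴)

T_eq = [S₀(1−A)/(4σd²)]^(1/4), so T ∝ (1−A)^(1/4) / √d.
T₁ = [1360×0.61/(4×5.67×10⁻⁸×4.08²)]^(1/4) = 121.75 K.
T₂ = [1360×0.60/(4×5.67×10⁻⁸×1.57²)]^(1/4) = 195.46 K.

T₁/T₂ ≈ 0.623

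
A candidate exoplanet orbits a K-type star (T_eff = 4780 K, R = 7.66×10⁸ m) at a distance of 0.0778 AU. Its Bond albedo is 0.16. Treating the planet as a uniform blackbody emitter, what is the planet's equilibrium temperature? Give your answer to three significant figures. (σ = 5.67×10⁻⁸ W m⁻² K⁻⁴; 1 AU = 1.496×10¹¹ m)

d = 0.0778 AU = 1.16×10¹⁰ m.
L = 4πR_⋆²σT_⋆⁴ = 4π(7.66×10⁸)² × 5.67×10⁻⁸ × (4780)⁴ = 2.18×10²⁶ W.
S = L/(4πd²) = 1.28×10⁵ W m⁻².
Energy balance: absorbed = emitted ⇒ πR²·S(1−A) = 4πR²·σT_eq⁴, so T_eq⁴ = S(1−A)/(4σ).
T_eq = [1.28×10⁵ × 0.84 / (4 × 5.67×10⁻⁸)]^(1/4) = (4.75×10¹¹)^(1/4) = 830 K.

T_eq ≈ 830 K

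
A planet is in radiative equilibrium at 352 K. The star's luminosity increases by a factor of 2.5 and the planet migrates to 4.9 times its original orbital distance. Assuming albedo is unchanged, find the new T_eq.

T_eq ≈ 200 K

T_eq ∝ L^(1/4) · d^(−1/2).
T′ = 352 × 2.5^(1/4) / 4.9^(1/2) = 200 K.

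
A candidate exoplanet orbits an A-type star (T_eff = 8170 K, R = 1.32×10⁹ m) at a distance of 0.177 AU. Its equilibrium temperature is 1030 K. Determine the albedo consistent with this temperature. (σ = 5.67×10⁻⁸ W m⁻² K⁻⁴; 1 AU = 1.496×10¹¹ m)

d = 0.177 AU = 2.65×10¹⁰ m.
L = 4πR_⋆²σT_⋆⁴ = 4π(1.32×10⁹)² × 5.67×10⁻⁸ × (8170)⁴ = 5.53×10²⁷ W.
S = L/(4πd²) = 6.28×10⁵ W m⁻².
From T_eq⁴ = S(1−A)/(4σ): 1−A = 4σT_eq⁴/S.
1−A = 4 × 5.67×10⁻⁸ × (1030)⁴ / 6.28×10⁵ = 0.407.

A ≈ 0.59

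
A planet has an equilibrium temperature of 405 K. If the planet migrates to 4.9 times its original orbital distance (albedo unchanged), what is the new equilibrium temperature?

T_eq ≈ 183 K

T_eq ∝ L^(1/4) · d^(−1/2).
T′ = 405 / 4.9^(1/2) = 183 K.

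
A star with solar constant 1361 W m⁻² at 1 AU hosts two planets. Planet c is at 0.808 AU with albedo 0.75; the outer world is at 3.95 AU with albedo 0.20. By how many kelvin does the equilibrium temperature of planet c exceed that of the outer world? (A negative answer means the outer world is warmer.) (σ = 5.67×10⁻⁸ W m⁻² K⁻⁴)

T_eq = [S₀(1−A)/(4σd²)]^(1/4), so T ∝ (1−A)^(1/4) / √d.
T₁ = [1361×0.25/(4×5.67×10⁻⁸×0.808²)]^(1/4) = 218.94 K.
T₂ = [1361×0.80/(4×5.67×10⁻⁸×3.95²)]^(1/4) = 132.44 K.

ΔT ≈ 86.5 K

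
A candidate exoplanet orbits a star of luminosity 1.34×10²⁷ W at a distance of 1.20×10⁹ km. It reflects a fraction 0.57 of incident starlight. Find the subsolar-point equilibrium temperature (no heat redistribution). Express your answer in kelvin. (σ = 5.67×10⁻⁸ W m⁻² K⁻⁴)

d = 1.20×10⁹ km = 1.20×10¹² m.
Flux: S = L/(4πd²) = 1.34×10²⁷/(4π×(1.20×10¹²)²) = 74.1 W m⁻².
At the subsolar point the surface absorbs S(1−A) and emits σT⁴ per unit area — no factor of 4, since only the local patch is in balance.
T = [74.1 × 0.43 / 5.67×10⁻⁸]^(1/4) = (5.62×10⁸)^(1/4) = 154 K.

T_ss ≈ 154 K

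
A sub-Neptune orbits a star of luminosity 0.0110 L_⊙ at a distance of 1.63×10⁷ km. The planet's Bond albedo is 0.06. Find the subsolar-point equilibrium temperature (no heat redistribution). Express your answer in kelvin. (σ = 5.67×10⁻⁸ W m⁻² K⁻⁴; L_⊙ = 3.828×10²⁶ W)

T_ss ≈ 380 K

d = 1.63×10⁷ km = 1.63×10¹⁰ m.
L = 0.0110 × 3.828×10²⁶ = 4.21×10²⁴ W.
Flux: S = L/(4πd²) = 4.21×10²⁴/(4π×(1.63×10¹⁰)²) = 1260 W m⁻².
At the subsolar point the surface absorbs S(1−A) and emits σT⁴ per unit area — no factor of 4, since only the local patch is in balance.
T = [1260 × 0.94 / 5.67×10⁻⁸]^(1/4) = (2.09×10¹⁰)^(1/4) = 380 K.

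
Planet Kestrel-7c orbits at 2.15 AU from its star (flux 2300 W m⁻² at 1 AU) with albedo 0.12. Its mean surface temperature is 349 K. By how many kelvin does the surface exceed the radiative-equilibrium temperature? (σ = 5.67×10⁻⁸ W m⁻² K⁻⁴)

S = 2300/2.15² = 497.6 W m⁻².
T_eq = [S(1−A)/(4σ)]^(1/4) = [497.6×0.88/(4×5.67×10⁻⁸)]^(1/4) = 209.6 K.
ΔT = T_surf − T_eq = 349 − 209.6.

ΔT ≈ 139.4 K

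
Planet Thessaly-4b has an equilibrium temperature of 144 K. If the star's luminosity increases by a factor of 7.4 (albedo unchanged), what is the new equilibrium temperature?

T_eq ≈ 238 K

T_eq ∝ L^(1/4) · d^(−1/2).
T′ = 144 × 7.4^(1/4) = 238 K.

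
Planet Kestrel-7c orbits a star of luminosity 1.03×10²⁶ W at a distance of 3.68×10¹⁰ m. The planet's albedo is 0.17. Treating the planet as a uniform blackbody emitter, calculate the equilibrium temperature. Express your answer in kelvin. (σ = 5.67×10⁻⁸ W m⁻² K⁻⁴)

Flux: S = L/(4πd²) = 1.03×10²⁶/(4π×(3.68×10¹⁰)²) = 6050 W m⁻².
Energy balance: absorbed = emitted ⇒ πR²·S(1−A) = 4πR²·σT_eq⁴, so T_eq⁴ = S(1−A)/(4σ).
T_eq = [6050 × 0.83 / (4 × 5.67×10⁻⁸)]^(1/4) = (2.21×10¹⁰)^(1/4) = 386 K.

T_eq ≈ 386 K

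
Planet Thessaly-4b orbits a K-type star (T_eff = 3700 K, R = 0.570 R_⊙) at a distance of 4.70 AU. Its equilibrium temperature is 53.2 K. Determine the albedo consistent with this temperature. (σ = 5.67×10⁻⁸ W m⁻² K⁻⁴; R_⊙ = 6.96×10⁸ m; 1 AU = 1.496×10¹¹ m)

R_⋆ = 0.570 × 6.96×10⁸ = 3.97×10⁸ m.
d = 4.70 AU = 7.03×10¹¹ m.
L = 4πR_⋆²σT_⋆⁴ = 4π(3.97×10⁸)² × 5.67×10⁻⁸ × (3700)⁴ = 2.10×10²⁵ W.
S = L/(4πd²) = 3.38 W m⁻².
From T_eq⁴ = S(1−A)/(4σ): 1−A = 4σT_eq⁴/S.
1−A = 4 × 5.67×10⁻⁸ × (53.2)⁴ / 3.38 = 0.537.

A ≈ 0.46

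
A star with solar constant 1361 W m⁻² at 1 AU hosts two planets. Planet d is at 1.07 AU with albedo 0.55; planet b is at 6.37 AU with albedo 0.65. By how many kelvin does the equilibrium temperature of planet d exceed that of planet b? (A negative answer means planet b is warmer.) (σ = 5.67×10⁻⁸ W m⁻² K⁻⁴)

T_eq = [S₀(1−A)/(4σd²)]^(1/4), so T ∝ (1−A)^(1/4) / √d.
T₁ = [1361×0.45/(4×5.67×10⁻⁸×1.07²)]^(1/4) = 220.38 K.
T₂ = [1361×0.35/(4×5.67×10⁻⁸×6.37²)]^(1/4) = 84.82 K.

ΔT ≈ 135.6 K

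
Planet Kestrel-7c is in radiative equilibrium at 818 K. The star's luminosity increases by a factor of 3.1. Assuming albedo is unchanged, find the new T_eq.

T_eq ∝ L^(1/4) · d^(−1/2).
T′ = 818 × 3.1^(1/4) = 1090 K.

T_eq ≈ 1090 K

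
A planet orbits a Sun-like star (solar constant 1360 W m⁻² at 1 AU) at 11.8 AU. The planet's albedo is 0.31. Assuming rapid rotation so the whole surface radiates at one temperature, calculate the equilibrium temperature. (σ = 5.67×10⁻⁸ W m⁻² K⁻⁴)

Flux at 11.8 AU: S = 1360/11.8² = 9.77 W m⁻².
Energy balance: absorbed = emitted ⇒ πR²·S(1−A) = 4πR²·σT_eq⁴, so T_eq⁴ = S(1−A)/(4σ).
T_eq = [9.77 × 0.69 / (4 × 5.67×10⁻⁸)]^(1/4) = (2.97×10⁷)^(1/4) = 73.8 K.

T_eq ≈ 73.8 K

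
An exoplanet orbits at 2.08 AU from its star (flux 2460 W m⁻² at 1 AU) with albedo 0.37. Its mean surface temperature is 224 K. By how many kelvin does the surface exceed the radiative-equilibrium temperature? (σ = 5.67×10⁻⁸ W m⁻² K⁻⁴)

ΔT ≈ 24.6 K

S = 2460/2.08² = 568.6 W m⁻².
T_eq = [S(1−A)/(4σ)]^(1/4) = [568.6×0.63/(4×5.67×10⁻⁸)]^(1/4) = 199.4 K.
ΔT = T_surf − T_eq = 224 − 199.4.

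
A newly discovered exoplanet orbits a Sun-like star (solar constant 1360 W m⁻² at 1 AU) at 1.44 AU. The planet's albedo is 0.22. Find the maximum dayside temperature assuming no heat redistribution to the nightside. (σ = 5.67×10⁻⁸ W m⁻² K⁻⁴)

T_ss ≈ 308 K

Flux at 1.44 AU: S = 1360/1.44² = 656 W m⁻².
With no redistribution each surface element balances locally: S(1−A) = σT⁴.
T = [656 × 0.78 / 5.67×10⁻⁸]^(1/4) = (9.02×10⁹)^(1/4) = 308 K.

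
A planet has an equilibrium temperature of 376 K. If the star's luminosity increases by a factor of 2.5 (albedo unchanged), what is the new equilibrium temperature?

T_eq ∝ L^(1/4) · d^(−1/2).
T′ = 376 × 2.5^(1/4) = 473 K.

T_eq ≈ 473 K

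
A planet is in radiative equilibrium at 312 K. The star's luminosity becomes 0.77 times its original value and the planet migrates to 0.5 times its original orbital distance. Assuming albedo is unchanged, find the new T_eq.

T_eq ∝ L^(1/4) · d^(−1/2).
T′ = 312 × 0.77^(1/4) / 0.5^(1/2) = 413 K.

T_eq ≈ 413 K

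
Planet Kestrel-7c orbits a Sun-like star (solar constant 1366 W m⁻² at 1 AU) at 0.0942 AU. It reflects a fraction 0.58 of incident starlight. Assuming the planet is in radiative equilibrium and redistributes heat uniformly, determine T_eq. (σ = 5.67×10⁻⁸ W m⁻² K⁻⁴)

Flux at 0.0942 AU: S = 1366/0.0942² = 1.54×10⁵ W m⁻².
Energy balance: absorbed = emitted ⇒ πR²·S(1−A) = 4πR²·σT_eq⁴, so T_eq⁴ = S(1−A)/(4σ).
T_eq = [1.54×10⁵ × 0.42 / (4 × 5.67×10⁻⁸)]^(1/4) = (2.85×10¹¹)^(1/4) = 731 K.

T_eq ≈ 731 K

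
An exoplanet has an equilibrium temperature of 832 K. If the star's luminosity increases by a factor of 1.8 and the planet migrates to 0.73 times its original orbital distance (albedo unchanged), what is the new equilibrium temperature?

T_eq ∝ L^(1/4) · d^(−1/2).
T′ = 832 × 1.8^(1/4) / 0.73^(1/2) = 1130 K.

T_eq ≈ 1130 K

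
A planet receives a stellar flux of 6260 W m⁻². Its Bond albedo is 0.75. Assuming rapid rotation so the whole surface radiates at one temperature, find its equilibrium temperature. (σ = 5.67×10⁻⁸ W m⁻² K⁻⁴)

T_eq ≈ 288 K

Energy balance: absorbed = emitted ⇒ πR²·S(1−A) = 4πR²·σT_eq⁴, so T_eq⁴ = S(1−A)/(4σ).
T_eq = [6260 × 0.25 / (4 × 5.67×10⁻⁸)]^(1/4) = (6.90×10⁹)^(1/4) = 288 K.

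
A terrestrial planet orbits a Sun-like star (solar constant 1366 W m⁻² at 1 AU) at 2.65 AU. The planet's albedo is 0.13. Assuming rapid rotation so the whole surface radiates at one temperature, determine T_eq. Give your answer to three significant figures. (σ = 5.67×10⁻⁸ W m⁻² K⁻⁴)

T_eq ≈ 165 K

Flux at 2.65 AU: S = 1366/2.65² = 195 W m⁻².
Energy balance: absorbed = emitted ⇒ πR²·S(1−A) = 4πR²·σT_eq⁴, so T_eq⁴ = S(1−A)/(4σ).
T_eq = [195 × 0.87 / (4 × 5.67×10⁻⁸)]^(1/4) = (7.46×10⁸)^(1/4) = 165 K.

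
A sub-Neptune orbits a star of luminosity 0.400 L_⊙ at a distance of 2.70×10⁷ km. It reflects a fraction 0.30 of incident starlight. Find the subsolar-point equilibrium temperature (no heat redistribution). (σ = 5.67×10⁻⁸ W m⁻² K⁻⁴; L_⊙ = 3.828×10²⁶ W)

T_ss ≈ 674 K

d = 2.70×10⁷ km = 2.70×10¹⁰ m.
L = 0.400 × 3.828×10²⁶ = 1.53×10²⁶ W.
Flux: S = L/(4πd²) = 1.53×10²⁶/(4π×(2.70×10¹⁰)²) = 1.67×10⁴ W m⁻².
At the subsolar point the surface absorbs S(1−A) and emits σT⁴ per unit area — no factor of 4, since only the local patch is in balance.
T = [1.67×10⁴ × 0.70 / 5.67×10⁻⁸]^(1/4) = (2.06×10¹¹)^(1/4) = 674 K.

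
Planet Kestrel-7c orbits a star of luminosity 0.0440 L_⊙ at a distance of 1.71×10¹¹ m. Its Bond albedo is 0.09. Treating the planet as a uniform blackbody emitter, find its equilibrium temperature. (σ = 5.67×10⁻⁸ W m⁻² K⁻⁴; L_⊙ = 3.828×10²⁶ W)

T_eq ≈ 116 K

L = 0.0440 × 3.828×10²⁶ = 1.68×10²⁵ W.
Flux: S = L/(4πd²) = 1.68×10²⁵/(4π×(1.71×10¹¹)²) = 45.8 W m⁻².
Energy balance: absorbed = emitted ⇒ πR²·S(1−A) = 4πR²·σT_eq⁴, so T_eq⁴ = S(1−A)/(4σ).
T_eq = [45.8 × 0.91 / (4 × 5.67×10⁻⁸)]^(1/4) = (1.84×10⁸)^(1/4) = 116 K.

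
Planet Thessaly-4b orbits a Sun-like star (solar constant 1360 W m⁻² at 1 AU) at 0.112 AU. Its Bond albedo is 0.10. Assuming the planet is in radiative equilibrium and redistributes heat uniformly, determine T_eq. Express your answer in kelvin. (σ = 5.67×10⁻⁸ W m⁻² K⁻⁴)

T_eq ≈ 810 K

Flux at 0.112 AU: S = 1360/0.112² = 1.08×10⁵ W m⁻².
Energy balance: absorbed = emitted ⇒ πR²·S(1−A) = 4πR²·σT_eq⁴, so T_eq⁴ = S(1−A)/(4σ).
T_eq = [1.08×10⁵ × 0.90 / (4 × 5.67×10⁻⁸)]^(1/4) = (4.30×10¹¹)^(1/4) = 810 K.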